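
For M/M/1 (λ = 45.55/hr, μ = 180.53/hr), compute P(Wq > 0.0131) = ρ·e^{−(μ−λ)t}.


ρ = 45.55/180.53 = 0.2523
P(Wq > t) = ρ·e^{−(μ−λ)t} = 0.2523·e^{−1.7682}
= 0.2523·0.170633 = 0.043053

Final: 0.043053


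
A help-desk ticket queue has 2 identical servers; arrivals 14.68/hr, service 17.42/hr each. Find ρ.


ρ = λ/(cμ) = 14.68/(2·17.42) = 14.68/34.84 = 0.4214

Final: 0.4214


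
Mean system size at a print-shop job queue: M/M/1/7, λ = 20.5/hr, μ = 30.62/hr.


ρ = 20.5/30.62 = 0.6695
L = ρ[1 − (K+1)ρ^K + Kρ^(K+1)] / [(1−ρ)(1−ρ^(K+1))]
Numerator: 0.6695·(1 − 8·0.060289 + 7·0.040364) = 0.535752
Denominator: (0.3305)·(0.959636) = 0.317163
L = 0.535752/0.317163 = 1.6892

Final: 1.6892


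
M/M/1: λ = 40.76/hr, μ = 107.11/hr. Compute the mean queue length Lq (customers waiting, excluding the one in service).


ρ = 40.76/107.11 = 0.3805
Lq = ρ²/(1−ρ) = 0.1448/0.6195 = 0.2338

Final: 0.2338


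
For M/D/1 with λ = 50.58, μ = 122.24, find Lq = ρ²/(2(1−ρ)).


ρ = 50.58/122.24 = 0.4138
M/D/1: Lq = ρ²/(2(1−ρ)) = 0.1712/(2·0.5862) = 0.14603

Final: 0.14603


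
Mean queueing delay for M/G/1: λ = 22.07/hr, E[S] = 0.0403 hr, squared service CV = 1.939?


ρ = λ·E[S] = 22.07·0.0403 = 0.8894
E[S²] = E[S]²(1+C_s²) = 0.0403²·(1+1.939) = 0.004773
Wq = λ·E[S²]/(2(1−ρ)) = 22.07·0.004773/(2·0.1106) = 0.47633 hr

Final: 0.47633 hr


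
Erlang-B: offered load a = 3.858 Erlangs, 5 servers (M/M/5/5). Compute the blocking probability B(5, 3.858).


B(c,a) = (a^c/c!) / Σ_{k=0}^{c} a^k/k!
a^5/5! = 7.122458
Σ terms (k=0..5): 1.00000 + 3.85800 + 7.44208 + 9.57052 + 9.23076 + 7.12246 = 38.223821
B = 7.122458/38.223821 = 0.186336

Final: 0.186336


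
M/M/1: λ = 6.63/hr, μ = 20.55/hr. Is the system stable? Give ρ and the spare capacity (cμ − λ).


Total capacity cμ = 1·20.55 = 20.55/hr
ρ = λ/(cμ) = 6.63/20.55 = 0.3226
Stable ⇔ ρ < 1: YES
Spare capacity = cμ − λ = 20.55 − 6.63 = 13.92/hr

Final: ρ = 0.3226; stable; margin = 13.92/hr


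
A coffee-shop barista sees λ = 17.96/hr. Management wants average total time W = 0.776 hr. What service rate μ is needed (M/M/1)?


W = 1/(μ−λ) ⇒ μ − λ = 1/W = 1/0.776 = 1.2887
μ = λ + 1/W = 17.96 + 1.2887 = 19.2487 per hr

Final: 19.2487 /hr


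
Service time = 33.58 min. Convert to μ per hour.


μ = 1/(service time) in consistent units.
1 hour = 60 min, so μ = 60/33.58 = 1.7868 per hour

Final: 1.7868 /hr


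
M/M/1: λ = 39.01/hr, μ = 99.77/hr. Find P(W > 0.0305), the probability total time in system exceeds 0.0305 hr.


W ~ Exponential(μ−λ) for M/M/1.
μ − λ = 99.77 − 39.01 = 60.7600
P(W > t) = e^{−(μ−λ)t} = e^{−1.8532} = 0.156738

Final: 0.156738


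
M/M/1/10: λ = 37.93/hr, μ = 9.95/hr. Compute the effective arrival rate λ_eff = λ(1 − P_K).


ρ = 3.8121; P_K = (1−ρ)ρ^10/(1−ρ^11) = 0.737675
λ_eff = λ(1 − P_K) = 37.93·(1 − 0.737675) = 37.93·0.262325 = 9.9500 /hr

Final: 9.9500 /hr


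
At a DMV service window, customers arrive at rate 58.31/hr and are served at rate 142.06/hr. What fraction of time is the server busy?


ρ = λ/μ = 58.31/142.06 = 0.4105

Final: 0.4105


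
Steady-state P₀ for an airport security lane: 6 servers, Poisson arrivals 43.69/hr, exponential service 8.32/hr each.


a = λ/μ = 43.69/8.32 = 5.2512; ρ = a/c = 0.8752
Σ_{k=0}^{5} a^k/k! (terms k=0..5) = 1.00000 + 5.25120 + 13.78756 + 24.13376 + 31.68281 + 33.27456 = 109.12989
Tail: a^6/(6!(1−ρ)) = 20967.77321/(720·0.1248) = 233.34921
P₀ = 1/(109.12989 + 233.34921) = 1/342.47910 = 0.002920

Final: 0.002920


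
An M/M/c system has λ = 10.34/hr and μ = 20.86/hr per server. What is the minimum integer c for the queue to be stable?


Stability requires cμ > λ ⇔ c > λ/μ.
λ/μ = 10.34/20.86 = 0.4957
Minimum integer c = ⌊0.4957⌋ + 1 = 1
Check: 1·20.86 = 20.86 > 10.34, while 0·20.86 = 0.00 ≤ 10.34

Final: 1 servers


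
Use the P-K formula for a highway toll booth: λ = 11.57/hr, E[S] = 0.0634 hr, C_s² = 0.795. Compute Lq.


ρ = λ·E[S] = 11.57·0.0634 = 0.7335
Lq = ρ²(1+C_s²)/(2(1−ρ)) = 0.5381·(1+0.795)/(2·0.2665)
= 0.5381·1.7950/0.5329 = 1.81236

Final: 1.81236


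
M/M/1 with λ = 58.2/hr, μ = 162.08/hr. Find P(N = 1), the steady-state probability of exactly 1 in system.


ρ = 58.2/162.08 = 0.3591
P_n = (1−ρ)·ρ^n = (1 − 0.3591)·0.3591^1 = 0.6409·0.359082 = 0.230142

Final: 0.230142


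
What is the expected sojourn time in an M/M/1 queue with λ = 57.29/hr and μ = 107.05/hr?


W = 1/(μ−λ) = 1/(107.05 − 57.29) = 1/49.76 = 0.02010 hr

Final: 0.02010 hr


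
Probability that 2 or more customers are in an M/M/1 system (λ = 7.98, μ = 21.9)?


ρ = 7.98/21.9 = 0.3644
P(N ≥ n) = ρ^n = 0.3644^2 = 0.132775

Final: 0.132775


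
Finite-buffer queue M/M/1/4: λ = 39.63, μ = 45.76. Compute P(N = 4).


ρ = λ/μ = 39.63/45.76 = 0.8660
P_K = (1−ρ)ρ^K/(1−ρ^(K+1)) = (0.1340·0.562538)/(1 − 0.487181)
= 0.075358/0.512819 = 0.146948

Final: 0.146948


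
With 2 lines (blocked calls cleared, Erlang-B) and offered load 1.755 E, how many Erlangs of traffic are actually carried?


B(2,1.755) = 0.358558 (Erlang-B)
Carried load = a(1 − B) = 1.755·(1 − 0.358558) = 1.755·0.641442 = 1.1257 E

Final: 1.1257 Erlangs


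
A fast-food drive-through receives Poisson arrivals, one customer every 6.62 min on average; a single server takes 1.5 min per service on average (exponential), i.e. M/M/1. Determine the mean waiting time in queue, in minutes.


λ = 60/6.62 = 9.0634 /hr
μ = 60/1.5 = 40.0000 /hr
ρ = λ/μ = 9.0634/40.0000 = 0.2266
Wq = ρ/(μ−λ) = 0.2266/(40.0000−9.0634) = 0.007324 hr
In minutes: 0.007324·60 = 0.4395 min

Final: 0.4395 min


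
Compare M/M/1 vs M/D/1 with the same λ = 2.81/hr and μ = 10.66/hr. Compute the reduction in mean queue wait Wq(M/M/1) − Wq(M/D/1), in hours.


ρ = 2.81/10.66 = 0.2636
Wq(M/M/1) = ρ/(μ−λ) = 0.2636/7.85 = 0.03358 hr
Wq(M/D/1) = ρ/(2(μ−λ)) = 0.01679 hr
Savings = 0.03358 − 0.01679 = 0.01679 hr

Final: 0.01679 hr


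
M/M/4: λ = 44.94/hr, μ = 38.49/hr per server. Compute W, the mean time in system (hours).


a = 1.1676; ρ = 0.2919; P₀ = 0.310190
Lq = P₀·a^c·ρ/(c!(1−ρ)²) = 0.01398
Wq = Lq/λ = 0.01398/44.94 = 0.0003111 hr
W = Wq + 1/μ = 0.0003111 + 0.02598 = 0.02629 hr

Final: 0.02629 hr


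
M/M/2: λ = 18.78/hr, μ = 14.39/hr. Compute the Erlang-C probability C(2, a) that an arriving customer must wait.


a = λ/μ = 1.3051; ρ = a/2 = 0.6525
P₀ = 0.210261 (from M/M/c formula)
C(c,a) = [a^c/(c!(1−ρ))]·P₀ = [1.70322/(2·0.3475)]·0.210261
= 2.45093·0.210261 = 0.515334

Final: 0.515334


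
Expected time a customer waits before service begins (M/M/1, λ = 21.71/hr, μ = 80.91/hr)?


ρ = 21.71/80.91 = 0.2683
Wq = ρ/(μ−λ) = 0.2683/(80.91 − 21.71) = 0.2683/59.20 = 0.004532 hr

Final: 0.004532 hr


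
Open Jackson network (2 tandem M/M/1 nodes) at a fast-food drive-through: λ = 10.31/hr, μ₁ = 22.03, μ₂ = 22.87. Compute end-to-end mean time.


Each node sees arrival rate λ = 10.31/hr (tandem ⇒ throughput preserved).
W₁ = 1/(μ₁−λ) = 1/(22.03−10.31) = 0.08532 hr
W₂ = 1/(μ₂−λ) = 1/(22.87−10.31) = 0.07962 hr
W_total = W₁ + W₂ = 0.08532 + 0.07962 = 0.16494 hr

Final: 0.16494 hr


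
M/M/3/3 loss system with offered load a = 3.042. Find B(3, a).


B(c,a) = (a^c/c!) / Σ_{k=0}^{c} a^k/k!
a^3/3! = 4.691658
Σ terms (k=0..3): 1.00000 + 3.04200 + 4.62688 + 4.69166 = 13.360540
B = 4.691658/13.360540 = 0.351158

Final: 0.351158


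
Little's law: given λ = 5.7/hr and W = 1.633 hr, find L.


L = λW = 5.7·1.633 = 9.3081

Final: 9.3081


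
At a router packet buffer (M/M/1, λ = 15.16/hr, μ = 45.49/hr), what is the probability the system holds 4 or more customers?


ρ = 15.16/45.49 = 0.3333
P(N ≥ n) = ρ^n = 0.3333^4 = 0.012335

Final: 0.012335


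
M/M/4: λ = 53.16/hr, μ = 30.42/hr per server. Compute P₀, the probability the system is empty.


a = λ/μ = 53.16/30.42 = 1.7475; ρ = a/c = 0.4369
Σ_{k=0}^{3} a^k/k! (terms k=0..3) = 1.00000 + 1.74753 + 1.52694 + 0.88946 = 5.16393
Tail: a^4/(4!(1−ρ)) = 9.32616/(24·0.5631) = 0.69007
P₀ = 1/(5.16393 + 0.69007) = 1/5.85400 = 0.170823

Final: 0.170823


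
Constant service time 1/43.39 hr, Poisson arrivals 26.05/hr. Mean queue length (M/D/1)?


ρ = 26.05/43.39 = 0.6004
M/D/1: Lq = ρ²/(2(1−ρ)) = 0.3604/(2·0.3996) = 0.45097

Final: 0.45097


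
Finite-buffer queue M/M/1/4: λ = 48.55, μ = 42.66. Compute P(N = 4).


ρ = λ/μ = 48.55/42.66 = 1.1381
P_K = (1−ρ)ρ^K/(1−ρ^(K+1)) = (-0.1381·1.677543)/(1 − 1.909158)
= -0.231616/-0.909158 = 0.254758

Final: 0.254758


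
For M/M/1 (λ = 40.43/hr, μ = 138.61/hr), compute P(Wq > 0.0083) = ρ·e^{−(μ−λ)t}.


ρ = 40.43/138.61 = 0.2917
P(Wq > t) = ρ·e^{−(μ−λ)t} = 0.2917·e^{−0.8149}
= 0.2917·0.442686 = 0.129123

Final: 0.129123


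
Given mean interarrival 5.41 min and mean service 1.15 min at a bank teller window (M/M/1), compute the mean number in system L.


λ = 60/5.41 = 11.0906 /hr
μ = 60/1.15 = 52.1739 /hr
ρ = λ/μ = 11.0906/52.1739 = 0.2126
L = ρ/(1−ρ) = 0.2126/0.7874 = 0.2700

Final: 0.2700


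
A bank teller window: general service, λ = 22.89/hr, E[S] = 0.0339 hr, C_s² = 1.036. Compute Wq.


ρ = λ·E[S] = 22.89·0.0339 = 0.7760
E[S²] = E[S]²(1+C_s²) = 0.0339²·(1+1.036) = 0.002340
Wq = λ·E[S²]/(2(1−ρ)) = 22.89·0.002340/(2·0.2240) = 0.11953 hr

Final: 0.11953 hr


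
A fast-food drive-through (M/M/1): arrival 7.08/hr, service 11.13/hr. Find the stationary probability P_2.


ρ = 7.08/11.13 = 0.6361
P_n = (1−ρ)·ρ^n = (1 − 0.6361)·0.6361^2 = 0.3639·0.404647 = 0.147243

Final: 0.147243


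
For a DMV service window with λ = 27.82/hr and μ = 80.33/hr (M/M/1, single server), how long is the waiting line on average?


ρ = 27.82/80.33 = 0.3463
Lq = ρ²/(1−ρ) = 0.1199/0.6537 = 0.1835

Final: 0.1835


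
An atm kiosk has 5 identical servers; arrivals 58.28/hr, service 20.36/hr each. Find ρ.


ρ = λ/(cμ) = 58.28/(5·20.36) = 58.28/101.80 = 0.5725

Final: 0.5725


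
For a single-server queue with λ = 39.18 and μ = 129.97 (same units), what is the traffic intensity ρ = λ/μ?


ρ = λ/μ = 39.18/129.97 = 0.3015

Final: 0.3015


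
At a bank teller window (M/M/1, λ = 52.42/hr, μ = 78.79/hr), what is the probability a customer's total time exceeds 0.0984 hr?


W ~ Exponential(μ−λ) for M/M/1.
μ − λ = 78.79 − 52.42 = 26.3700
P(W > t) = e^{−(μ−λ)t} = e^{−2.5948} = 0.074660

Final: 0.074660


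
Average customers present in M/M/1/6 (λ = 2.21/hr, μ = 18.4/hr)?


ρ = 2.21/18.4 = 0.1201
L = ρ[1 − (K+1)ρ^K + Kρ^(K+1)] / [(1−ρ)(1−ρ^(K+1))]
Numerator: 0.1201·(1 − 7·0.000003002 + 6·0.0000003606) = 0.120106
Denominator: (0.8799)·(1.000000) = 0.879891
L = 0.120106/0.879891 = 0.1365

Final: 0.1365


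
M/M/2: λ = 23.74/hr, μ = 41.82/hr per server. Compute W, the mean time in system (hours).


a = 0.5677; ρ = 0.2838; P₀ = 0.557832
Lq = P₀·a^c·ρ/(c!(1−ρ)²) = 0.04974
Wq = Lq/λ = 0.04974/23.74 = 0.002095 hr
W = Wq + 1/μ = 0.002095 + 0.02391 = 0.02601 hr

Final: 0.02601 hr


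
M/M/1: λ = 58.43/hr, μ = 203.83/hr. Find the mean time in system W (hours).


W = 1/(μ−λ) = 1/(203.83 − 58.43) = 1/145.40 = 0.006878 hr

Final: 0.006878 hr


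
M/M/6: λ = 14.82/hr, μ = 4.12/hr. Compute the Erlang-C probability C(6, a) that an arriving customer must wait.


a = λ/μ = 3.5971; ρ = a/6 = 0.5995
P₀ = 0.026089 (from M/M/c formula)
C(c,a) = [a^c/(c!(1−ρ))]·P₀ = [2166.23678/(720·0.4005)]·0.026089
= 7.51254·0.026089 = 0.195993

Final: 0.195993


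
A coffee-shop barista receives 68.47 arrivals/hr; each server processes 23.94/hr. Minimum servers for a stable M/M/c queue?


Stability requires cμ > λ ⇔ c > λ/μ.
λ/μ = 68.47/23.94 = 2.8601
Minimum integer c = ⌊2.8601⌋ + 1 = 3
Check: 3·23.94 = 71.82 > 68.47, while 2·23.94 = 47.88 ≤ 68.47

Final: 3 servers


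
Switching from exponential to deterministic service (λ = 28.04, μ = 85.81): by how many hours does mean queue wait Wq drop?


ρ = 28.04/85.81 = 0.3268
Wq(M/M/1) = ρ/(μ−λ) = 0.3268/57.77 = 0.005656 hr
Wq(M/D/1) = ρ/(2(μ−λ)) = 0.002828 hr
Savings = 0.005656 − 0.002828 = 0.002828 hr

Final: 0.002828 hr


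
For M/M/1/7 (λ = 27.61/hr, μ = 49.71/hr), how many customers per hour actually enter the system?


ρ = 0.5554; P_K = (1−ρ)ρ^7/(1−ρ^8) = 0.007316
λ_eff = λ(1 − P_K) = 27.61·(1 − 0.007316) = 27.61·0.992684 = 27.4080 /hr

Final: 27.4080 /hr


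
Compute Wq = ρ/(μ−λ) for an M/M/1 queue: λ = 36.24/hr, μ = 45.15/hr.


ρ = 36.24/45.15 = 0.8027
Wq = ρ/(μ−λ) = 0.8027/(45.15 − 36.24) = 0.8027/8.91 = 0.09009 hr

Final: 0.09009 hr


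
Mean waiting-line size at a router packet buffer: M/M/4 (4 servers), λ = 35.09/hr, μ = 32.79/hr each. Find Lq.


a = λ/μ = 1.0701; ρ = a/4 = 0.2675
P₀ = 0.342277
Lq = P₀·a^c·ρ / (c!·(1−ρ)²) = 0.342277·1.31150·0.2675/(24·0.53650)
= 0.009327

Final: 0.009327


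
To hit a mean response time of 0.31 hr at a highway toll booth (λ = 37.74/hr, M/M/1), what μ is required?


W = 1/(μ−λ) ⇒ μ − λ = 1/W = 1/0.31 = 3.2258
μ = λ + 1/W = 37.74 + 3.2258 = 40.9658 per hr

Final: 40.9658 /hr


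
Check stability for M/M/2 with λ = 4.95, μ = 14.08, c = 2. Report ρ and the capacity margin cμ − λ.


Total capacity cμ = 2·14.08 = 28.16/hr
ρ = λ/(cμ) = 4.95/28.16 = 0.1758
Stable ⇔ ρ < 1: YES
Spare capacity = cμ − λ = 28.16 − 4.95 = 23.21/hr

Final: ρ = 0.1758; stable; margin = 23.21/hr


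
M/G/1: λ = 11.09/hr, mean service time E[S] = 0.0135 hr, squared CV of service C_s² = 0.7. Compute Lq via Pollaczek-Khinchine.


ρ = λ·E[S] = 11.09·0.0135 = 0.1497
Lq = ρ²(1+C_s²)/(2(1−ρ)) = 0.02241·(1+0.7)/(2·0.8503)
= 0.02241·1.7000/1.7006 = 0.02241

Final: 0.02241


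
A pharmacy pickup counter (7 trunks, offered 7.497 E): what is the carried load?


B(7,7.497) = 0.279031 (Erlang-B)
Carried load = a(1 − B) = 7.497·(1 − 0.279031) = 7.497·0.720969 = 5.4051 E

Final: 5.4051 Erlangs


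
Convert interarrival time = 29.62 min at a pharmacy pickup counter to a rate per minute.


λ = 1/(interarrival time) in consistent units.
1 minute = 1 min, so λ = 1/29.62 = 0.03376 per minute

Final: 0.03376 /min


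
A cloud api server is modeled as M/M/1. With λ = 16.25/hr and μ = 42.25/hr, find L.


ρ = λ/μ = 16.25/42.25 = 0.3846
L = ρ/(1−ρ) = 0.3846/(1 − 0.3846) = 0.3846/0.6154 = 0.6250

Final: 0.6250


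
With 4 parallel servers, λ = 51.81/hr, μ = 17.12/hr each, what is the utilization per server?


ρ = λ/(cμ) = 51.81/(4·17.12) = 51.81/68.48 = 0.7566

Final: 0.7566


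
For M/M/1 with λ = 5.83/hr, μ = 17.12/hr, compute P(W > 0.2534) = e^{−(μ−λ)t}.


W ~ Exponential(μ−λ) for M/M/1.
μ − λ = 17.12 − 5.83 = 11.2900
P(W > t) = e^{−(μ−λ)t} = e^{−2.8609} = 0.057218

Final: 0.057218


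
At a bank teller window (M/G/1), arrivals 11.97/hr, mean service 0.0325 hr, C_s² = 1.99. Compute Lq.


ρ = λ·E[S] = 11.97·0.0325 = 0.3890
Lq = ρ²(1+C_s²)/(2(1−ρ)) = 0.1513·(1+1.99)/(2·0.6110)
= 0.1513·2.9900/1.2220 = 0.37032

Final: 0.37032


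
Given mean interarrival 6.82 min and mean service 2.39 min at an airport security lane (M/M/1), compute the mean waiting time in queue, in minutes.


λ = 60/6.82 = 8.7977 /hr
μ = 60/2.39 = 25.1046 /hr
ρ = λ/μ = 8.7977/25.1046 = 0.3504
Wq = ρ/(μ−λ) = 0.3504/(25.1046−8.7977) = 0.02149 hr
In minutes: 0.02149·60 = 1.289 min

Final: 1.289 min


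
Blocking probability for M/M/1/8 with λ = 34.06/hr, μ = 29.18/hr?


ρ = λ/μ = 34.06/29.18 = 1.1672
P_K = (1−ρ)ρ^K/(1−ρ^(K+1)) = (-0.1672·3.445679)/(1 − 4.021927)
= -0.576248/-3.021927 = 0.190689

Final: 0.190689


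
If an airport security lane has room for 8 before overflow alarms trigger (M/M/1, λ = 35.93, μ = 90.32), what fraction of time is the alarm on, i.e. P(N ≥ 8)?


ρ = 35.93/90.32 = 0.3978
P(N ≥ n) = ρ^n = 0.3978^8 = 0.0006272

Final: 0.0006272


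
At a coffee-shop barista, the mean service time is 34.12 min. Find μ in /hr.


μ = 1/(service time) in consistent units.
1 hour = 60 min, so μ = 60/34.12 = 1.7585 per hour

Final: 1.7585 /hr


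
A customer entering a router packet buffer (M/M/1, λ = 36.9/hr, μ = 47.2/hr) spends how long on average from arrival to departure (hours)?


W = 1/(μ−λ) = 1/(47.2 − 36.9) = 1/10.30 = 0.09709 hr

Final: 0.09709 hr


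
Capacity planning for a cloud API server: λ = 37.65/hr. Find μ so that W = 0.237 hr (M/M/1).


W = 1/(μ−λ) ⇒ μ − λ = 1/W = 1/0.237 = 4.2194
μ = λ + 1/W = 37.65 + 4.2194 = 41.8694 per hr

Final: 41.8694 /hr


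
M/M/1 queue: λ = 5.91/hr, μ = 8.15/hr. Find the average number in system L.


ρ = λ/μ = 5.91/8.15 = 0.7252
L = ρ/(1−ρ) = 0.7252/(1 − 0.7252) = 0.7252/0.2748 = 2.6384

Final: 2.6384


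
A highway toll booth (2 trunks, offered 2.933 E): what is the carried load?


B(2,2.933) = 0.522361 (Erlang-B)
Carried load = a(1 − B) = 2.933·(1 − 0.522361) = 2.933·0.477639 = 1.4009 E

Final: 1.4009 Erlangs


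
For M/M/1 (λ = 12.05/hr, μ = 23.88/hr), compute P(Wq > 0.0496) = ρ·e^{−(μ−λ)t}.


ρ = 12.05/23.88 = 0.5046
P(Wq > t) = ρ·e^{−(μ−λ)t} = 0.5046·e^{−0.5868}
= 0.5046·0.556122 = 0.280623

Final: 0.280623


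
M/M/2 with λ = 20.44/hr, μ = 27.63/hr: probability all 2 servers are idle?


a = λ/μ = 20.44/27.63 = 0.7398; ρ = a/c = 0.3699
Σ_{k=0}^{1} a^k/k! (terms k=0..1) = 1.00000 + 0.73978 = 1.73978
Tail: a^2/(2!(1−ρ)) = 0.54727/(2·0.6301) = 0.43426
P₀ = 1/(1.73978 + 0.43426) = 1/2.17404 = 0.459974

Final: 0.459974


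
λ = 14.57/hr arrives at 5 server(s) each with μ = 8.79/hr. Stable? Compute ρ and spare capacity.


Total capacity cμ = 5·8.79 = 43.95/hr
ρ = λ/(cμ) = 14.57/43.95 = 0.3315
Stable ⇔ ρ < 1: YES
Spare capacity = cμ − λ = 43.95 − 14.57 = 29.38/hr

Final: ρ = 0.3315; stable; margin = 29.38/hr


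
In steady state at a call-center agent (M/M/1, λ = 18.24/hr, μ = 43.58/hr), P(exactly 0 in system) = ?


ρ = 18.24/43.58 = 0.4185
P_n = (1−ρ)·ρ^n = (1 − 0.4185)·0.4185^0 = 0.5815·1.000000 = 0.581459

Final: 0.581459


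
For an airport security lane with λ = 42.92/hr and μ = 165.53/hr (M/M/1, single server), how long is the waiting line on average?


ρ = 42.92/165.53 = 0.2593
Lq = ρ²/(1−ρ) = 0.06723/0.7407 = 0.09076

Final: 0.09076


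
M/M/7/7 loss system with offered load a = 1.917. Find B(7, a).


B(c,a) = (a^c/c!) / Σ_{k=0}^{c} a^k/k!
a^7/7! = 0.018877
Σ terms (k=0..7): 1.00000 + 1.91700 + 1.83744 + 1.17413 + 0.56270 + 0.21574 + 0.06893 + 0.01888 = 6.794817
B = 0.018877/6.794817 = 0.002778

Final: 0.002778


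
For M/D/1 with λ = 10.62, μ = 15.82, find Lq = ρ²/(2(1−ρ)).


ρ = 10.62/15.82 = 0.6713
M/D/1: Lq = ρ²/(2(1−ρ)) = 0.4506/(2·0.3287) = 0.68550

Final: 0.68550


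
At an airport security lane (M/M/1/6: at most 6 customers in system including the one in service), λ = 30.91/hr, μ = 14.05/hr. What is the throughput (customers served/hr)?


ρ = 2.2000; P_K = (1−ρ)ρ^6/(1−ρ^7) = 0.547650
λ_eff = λ(1 − P_K) = 30.91·(1 − 0.547650) = 30.91·0.452350 = 13.9821 /hr

Final: 13.9821 /hr


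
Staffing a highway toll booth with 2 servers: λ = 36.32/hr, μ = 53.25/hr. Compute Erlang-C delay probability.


a = λ/μ = 0.6821; ρ = a/2 = 0.3410
P₀ = 0.491388 (from M/M/c formula)
C(c,a) = [a^c/(c!(1−ρ))]·P₀ = [0.46521/(2·0.6590)]·0.491388
= 0.35299·0.491388 = 0.173453

Final: 0.173453


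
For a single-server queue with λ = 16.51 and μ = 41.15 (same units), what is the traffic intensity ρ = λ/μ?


ρ = λ/μ = 16.51/41.15 = 0.4012

Final: 0.4012


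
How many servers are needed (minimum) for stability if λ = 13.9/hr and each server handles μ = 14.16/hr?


Stability requires cμ > λ ⇔ c > λ/μ.
λ/μ = 13.9/14.16 = 0.9816
Minimum integer c = ⌊0.9816⌋ + 1 = 1
Check: 1·14.16 = 14.16 > 13.9, while 0·14.16 = 0.00 ≤ 13.9

Final: 1 servers


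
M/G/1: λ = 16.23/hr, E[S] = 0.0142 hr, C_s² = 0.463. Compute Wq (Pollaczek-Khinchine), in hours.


ρ = λ·E[S] = 16.23·0.0142 = 0.2305
E[S²] = E[S]²(1+C_s²) = 0.0142²·(1+0.463) = 0.0002950
Wq = λ·E[S²]/(2(1−ρ)) = 16.23·0.0002950/(2·0.7695) = 0.003111 hr

Final: 0.003111 hr


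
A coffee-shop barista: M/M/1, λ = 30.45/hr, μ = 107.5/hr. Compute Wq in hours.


ρ = 30.45/107.5 = 0.2833
Wq = ρ/(μ−λ) = 0.2833/(107.5 − 30.45) = 0.2833/77.05 = 0.003676 hr

Final: 0.003676 hr


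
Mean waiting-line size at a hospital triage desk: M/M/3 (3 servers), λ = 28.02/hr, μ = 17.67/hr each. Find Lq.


a = λ/μ = 1.5857; ρ = a/3 = 0.5286
P₀ = 0.190377
Lq = P₀·a^c·ρ / (c!·(1−ρ)²) = 0.190377·3.98745·0.5286/(6·0.22224)
= 0.30092

Final: 0.30092


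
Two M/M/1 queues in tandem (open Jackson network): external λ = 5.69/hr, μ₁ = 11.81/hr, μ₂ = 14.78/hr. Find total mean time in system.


Each node sees arrival rate λ = 5.69/hr (tandem ⇒ throughput preserved).
W₁ = 1/(μ₁−λ) = 1/(11.81−5.69) = 0.16340 hr
W₂ = 1/(μ₂−λ) = 1/(14.78−5.69) = 0.11001 hr
W_total = W₁ + W₂ = 0.16340 + 0.11001 = 0.27341 hr

Final: 0.27341 hr


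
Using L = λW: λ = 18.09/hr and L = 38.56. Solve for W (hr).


W = L/λ = 38.56/18.09 = 2.1316 hr

Final: 2.1316 hr


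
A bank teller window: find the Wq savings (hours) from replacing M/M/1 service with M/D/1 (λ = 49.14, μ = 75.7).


ρ = 49.14/75.7 = 0.6491
Wq(M/M/1) = ρ/(μ−λ) = 0.6491/26.56 = 0.02444 hr
Wq(M/D/1) = ρ/(2(μ−λ)) = 0.01222 hr
Savings = 0.02444 − 0.01222 = 0.01222 hr

Final: 0.01222 hr


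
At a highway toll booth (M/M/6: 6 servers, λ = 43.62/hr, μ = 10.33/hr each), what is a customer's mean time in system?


a = 4.2227; ρ = 0.7038; P₀ = 0.012870
Lq = P₀·a^c·ρ/(c!(1−ρ)²) = 0.81271
Wq = Lq/λ = 0.81271/43.62 = 0.01863 hr
W = Wq + 1/μ = 0.01863 + 0.09681 = 0.11544 hr

Final: 0.11544 hr


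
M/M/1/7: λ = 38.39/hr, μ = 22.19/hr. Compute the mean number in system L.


ρ = 38.39/22.19 = 1.7301
L = ρ[1 − (K+1)ρ^K + Kρ^(K+1)] / [(1−ρ)(1−ρ^(K+1))]
Numerator: 1.7301·(1 − 8·46.390139 + 7·80.257657) = 331.621944
Denominator: (-0.7301)·(-79.257657) = 57.862733
L = 331.621944/57.862733 = 5.7312

Final: 5.7312


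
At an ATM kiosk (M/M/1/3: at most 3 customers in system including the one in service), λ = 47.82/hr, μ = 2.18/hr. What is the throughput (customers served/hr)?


ρ = 21.9358; P_K = (1−ρ)ρ^3/(1−ρ^4) = 0.954417
λ_eff = λ(1 − P_K) = 47.82·(1 − 0.954417) = 47.82·0.045583 = 2.1798 /hr

Final: 2.1798 /hr


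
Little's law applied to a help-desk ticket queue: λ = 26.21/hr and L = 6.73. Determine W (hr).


W = L/λ = 6.73/26.21 = 0.2568 hr

Final: 0.2568 hr


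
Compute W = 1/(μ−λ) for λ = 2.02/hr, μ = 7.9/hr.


W = 1/(μ−λ) = 1/(7.9 − 2.02) = 1/5.88 = 0.1701 hr

Final: 0.1701 hr


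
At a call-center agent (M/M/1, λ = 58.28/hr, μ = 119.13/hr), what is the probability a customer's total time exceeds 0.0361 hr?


W ~ Exponential(μ−λ) for M/M/1.
μ − λ = 119.13 − 58.28 = 60.8500
P(W > t) = e^{−(μ−λ)t} = e^{−2.1967} = 0.111171

Final: 0.111171


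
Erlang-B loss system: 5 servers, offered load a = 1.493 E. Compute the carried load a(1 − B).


B(5,1.493) = 0.013951 (Erlang-B)
Carried load = a(1 − B) = 1.493·(1 − 0.013951) = 1.493·0.986049 = 1.4722 E

Final: 1.4722 Erlangs


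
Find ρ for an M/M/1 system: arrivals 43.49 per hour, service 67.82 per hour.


ρ = λ/μ = 43.49/67.82 = 0.6413

Final: 0.6413


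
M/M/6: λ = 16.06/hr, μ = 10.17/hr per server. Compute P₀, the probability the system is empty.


a = λ/μ = 16.06/10.17 = 1.5792; ρ = a/c = 0.2632
Σ_{k=0}^{5} a^k/k! (terms k=0..5) = 1.00000 + 1.57915 + 1.24686 + 0.65633 + 0.25911 + 0.08184 = 4.82330
Tail: a^6/(6!(1−ρ)) = 15.50770/(720·0.7368) = 0.02923
P₀ = 1/(4.82330 + 0.02923) = 1/4.85253 = 0.206078

Final: 0.206078


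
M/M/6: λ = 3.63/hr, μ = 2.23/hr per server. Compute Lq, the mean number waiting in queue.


a = λ/μ = 1.6278; ρ = a/6 = 0.2713
P₀ = 0.196279
Lq = P₀·a^c·ρ / (c!·(1−ρ)²) = 0.196279·18.60418·0.2713/(720·0.53100)
= 0.002591

Final: 0.002591


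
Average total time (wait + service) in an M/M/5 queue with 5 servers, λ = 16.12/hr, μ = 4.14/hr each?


a = 3.8937; ρ = 0.7787; P₀ = 0.015244
Lq = P₀·a^c·ρ/(c!(1−ρ)²) = 1.80861
Wq = Lq/λ = 1.80861/16.12 = 0.11220 hr
W = Wq + 1/μ = 0.11220 + 0.24155 = 0.35374 hr

Final: 0.35374 hr


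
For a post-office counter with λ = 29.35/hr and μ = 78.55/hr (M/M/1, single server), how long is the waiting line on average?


ρ = 29.35/78.55 = 0.3736
Lq = ρ²/(1−ρ) = 0.1396/0.6264 = 0.2229

Final: 0.2229


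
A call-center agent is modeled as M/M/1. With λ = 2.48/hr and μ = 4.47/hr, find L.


ρ = λ/μ = 2.48/4.47 = 0.5548
L = ρ/(1−ρ) = 0.5548/(1 − 0.5548) = 0.5548/0.4452 = 1.2462

Final: 1.2462


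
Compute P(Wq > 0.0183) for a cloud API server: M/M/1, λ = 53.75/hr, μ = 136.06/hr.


ρ = 53.75/136.06 = 0.3950
P(Wq > t) = ρ·e^{−(μ−λ)t} = 0.3950·e^{−1.5063}
= 0.3950·0.221735 = 0.087596

Final: 0.087596


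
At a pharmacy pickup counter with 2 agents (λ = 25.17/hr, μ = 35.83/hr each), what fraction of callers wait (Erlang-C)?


a = λ/μ = 0.7025; ρ = a/2 = 0.3512
P₀ = 0.480120 (from M/M/c formula)
C(c,a) = [a^c/(c!(1−ρ))]·P₀ = [0.49348/(2·0.6488)]·0.480120
= 0.38033·0.480120 = 0.182604

Final: 0.182604


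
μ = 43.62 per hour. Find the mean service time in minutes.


Mean service time = 1/μ = 1/43.62 hour = 0.02293 hour
In minutes: 0.02293 × 60 = 1.3755 min

Final: 1.3755 min


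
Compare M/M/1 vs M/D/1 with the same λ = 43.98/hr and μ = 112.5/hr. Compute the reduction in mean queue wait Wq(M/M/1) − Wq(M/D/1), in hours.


ρ = 43.98/112.5 = 0.3909
Wq(M/M/1) = ρ/(μ−λ) = 0.3909/68.52 = 0.005705 hr
Wq(M/D/1) = ρ/(2(μ−λ)) = 0.002853 hr
Savings = 0.005705 − 0.002853 = 0.002853 hr

Final: 0.002853 hr


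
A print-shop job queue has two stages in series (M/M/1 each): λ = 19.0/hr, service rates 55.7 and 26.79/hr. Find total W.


Each node sees arrival rate λ = 19.0/hr (tandem ⇒ throughput preserved).
W₁ = 1/(μ₁−λ) = 1/(55.7−19.0) = 0.02725 hr
W₂ = 1/(μ₂−λ) = 1/(26.79−19.0) = 0.12837 hr
W_total = W₁ + W₂ = 0.02725 + 0.12837 = 0.15562 hr

Final: 0.15562 hr


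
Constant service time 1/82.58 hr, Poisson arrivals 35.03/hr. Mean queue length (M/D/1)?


ρ = 35.03/82.58 = 0.4242
M/D/1: Lq = ρ²/(2(1−ρ)) = 0.1799/(2·0.5758) = 0.15625

Final: 0.15625


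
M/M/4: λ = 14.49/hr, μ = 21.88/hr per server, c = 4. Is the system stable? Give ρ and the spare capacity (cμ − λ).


Total capacity cμ = 4·21.88 = 87.52/hr
ρ = λ/(cμ) = 14.49/87.52 = 0.1656
Stable ⇔ ρ < 1: YES
Spare capacity = cμ − λ = 87.52 − 14.49 = 73.03/hr

Final: ρ = 0.1656; stable; margin = 73.03/hr


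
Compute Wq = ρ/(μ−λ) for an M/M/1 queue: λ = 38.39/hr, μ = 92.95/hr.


ρ = 38.39/92.95 = 0.4130
Wq = ρ/(μ−λ) = 0.4130/(92.95 − 38.39) = 0.4130/54.56 = 0.007570 hr

Final: 0.007570 hr


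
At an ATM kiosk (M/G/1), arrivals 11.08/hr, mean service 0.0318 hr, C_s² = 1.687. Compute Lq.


ρ = λ·E[S] = 11.08·0.0318 = 0.3523
Lq = ρ²(1+C_s²)/(2(1−ρ)) = 0.1241·(1+1.687)/(2·0.6477)
= 0.1241·2.6870/1.2953 = 0.25753

Final: 0.25753


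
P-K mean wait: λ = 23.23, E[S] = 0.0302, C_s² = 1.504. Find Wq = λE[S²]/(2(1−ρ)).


ρ = λ·E[S] = 23.23·0.0302 = 0.7015
E[S²] = E[S]²(1+C_s²) = 0.0302²·(1+1.504) = 0.002284
Wq = λ·E[S²]/(2(1−ρ)) = 23.23·0.002284/(2·0.2985) = 0.08888 hr

Final: 0.08888 hr


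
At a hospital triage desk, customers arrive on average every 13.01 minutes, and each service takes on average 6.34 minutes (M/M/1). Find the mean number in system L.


λ = 60/13.01 = 4.6118 /hr
μ = 60/6.34 = 9.4637 /hr
ρ = λ/μ = 4.6118/9.4637 = 0.4873
L = ρ/(1−ρ) = 0.4873/0.5127 = 0.9505

Final: 0.9505


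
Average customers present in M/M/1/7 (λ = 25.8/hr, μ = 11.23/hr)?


ρ = 25.8/11.23 = 2.2974
L = ρ[1 − (K+1)ρ^K + Kρ^(K+1)] / [(1−ρ)(1−ρ^(K+1))]
Numerator: 2.2974·(1 − 8·337.815559 + 7·776.103421) = 6274.705829
Denominator: (-1.2974)·(-775.103421) = 1005.632844
L = 6274.705829/1005.632844 = 6.2396

Final: 6.2396


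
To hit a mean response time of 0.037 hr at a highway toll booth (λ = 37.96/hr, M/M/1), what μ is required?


W = 1/(μ−λ) ⇒ μ − λ = 1/W = 1/0.037 = 27.0270
μ = λ + 1/W = 37.96 + 27.0270 = 64.9870 per hr

Final: 64.9870 /hr


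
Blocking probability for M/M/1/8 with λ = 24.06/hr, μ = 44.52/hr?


ρ = λ/μ = 24.06/44.52 = 0.5404
P_K = (1−ρ)ρ^K/(1−ρ^(K+1)) = (0.4596·0.007277)/(1 − 0.003932)
= 0.003344/0.996068 = 0.003357

Final: 0.003357


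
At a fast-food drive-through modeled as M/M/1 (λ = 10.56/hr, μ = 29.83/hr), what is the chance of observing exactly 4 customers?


ρ = 10.56/29.83 = 0.3540
P_n = (1−ρ)·ρ^n = (1 − 0.3540)·0.3540^4 = 0.6460·0.015705 = 0.010145

Final: 0.010145


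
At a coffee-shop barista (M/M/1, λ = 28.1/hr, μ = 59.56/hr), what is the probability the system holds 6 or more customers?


ρ = 28.1/59.56 = 0.4718
P(N ≥ n) = ρ^n = 0.4718^6 = 0.011028

Final: 0.011028


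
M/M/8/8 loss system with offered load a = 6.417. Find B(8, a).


B(c,a) = (a^c/c!) / Σ_{k=0}^{c} a^k/k!
a^8/8! = 71.307595
Σ terms (k=0..8): 1.00000 + 6.41700 + 20.58894 + 44.03975 + 70.65077 + 90.67320 + 96.97499 + 88.89836 + 71.30760 = 490.550613
B = 71.307595/490.550613 = 0.145362

Final: 0.145362


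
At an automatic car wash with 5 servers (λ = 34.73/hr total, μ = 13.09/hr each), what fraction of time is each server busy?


ρ = λ/(cμ) = 34.73/(5·13.09) = 34.73/65.45 = 0.5306

Final: 0.5306


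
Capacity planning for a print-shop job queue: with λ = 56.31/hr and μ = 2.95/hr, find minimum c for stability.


Stability requires cμ > λ ⇔ c > λ/μ.
λ/μ = 56.31/2.95 = 19.0881
Minimum integer c = ⌊19.0881⌋ + 1 = 20
Check: 20·2.95 = 59.00 > 56.31, while 19·2.95 = 56.05 ≤ 56.31

Final: 20 servers


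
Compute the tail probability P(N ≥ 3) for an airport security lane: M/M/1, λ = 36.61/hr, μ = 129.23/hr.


ρ = 36.61/129.23 = 0.2833
P(N ≥ n) = ρ^n = 0.2833^3 = 0.022736

Final: 0.022736


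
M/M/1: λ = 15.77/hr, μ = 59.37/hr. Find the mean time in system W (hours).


W = 1/(μ−λ) = 1/(59.37 − 15.77) = 1/43.60 = 0.02294 hr

Final: 0.02294 hr


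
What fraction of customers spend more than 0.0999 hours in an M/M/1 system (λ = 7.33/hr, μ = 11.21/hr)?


W ~ Exponential(μ−λ) for M/M/1.
μ − λ = 11.21 − 7.33 = 3.8800
P(W > t) = e^{−(μ−λ)t} = e^{−0.3876} = 0.678676

Final: 0.678676


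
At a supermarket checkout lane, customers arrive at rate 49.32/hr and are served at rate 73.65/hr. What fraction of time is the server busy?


ρ = λ/μ = 49.32/73.65 = 0.6697

Final: 0.6697


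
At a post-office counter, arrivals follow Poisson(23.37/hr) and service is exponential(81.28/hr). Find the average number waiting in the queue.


ρ = 23.37/81.28 = 0.2875
Lq = ρ²/(1−ρ) = 0.08267/0.7125 = 0.1160

Final: 0.1160


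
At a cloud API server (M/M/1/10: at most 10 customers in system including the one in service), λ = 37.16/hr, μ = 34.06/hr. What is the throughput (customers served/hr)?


ρ = 1.0910; P_K = (1−ρ)ρ^10/(1−ρ^11) = 0.135335
λ_eff = λ(1 − P_K) = 37.16·(1 − 0.135335) = 37.16·0.864665 = 32.1309 /hr

Final: 32.1309 /hr


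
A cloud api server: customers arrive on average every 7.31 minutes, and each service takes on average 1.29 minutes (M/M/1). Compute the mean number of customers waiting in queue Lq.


λ = 60/7.31 = 8.2079 /hr
μ = 60/1.29 = 46.5116 /hr
ρ = λ/μ = 8.2079/46.5116 = 0.1765
Lq = ρ²/(1−ρ) = 0.03114/0.8235 = 0.03782

Final: 0.03782


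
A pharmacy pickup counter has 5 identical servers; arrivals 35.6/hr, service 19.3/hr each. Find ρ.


ρ = λ/(cμ) = 35.6/(5·19.3) = 35.6/96.50 = 0.3689

Final: 0.3689


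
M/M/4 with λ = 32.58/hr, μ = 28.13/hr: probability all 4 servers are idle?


a = λ/μ = 32.58/28.13 = 1.1582; ρ = a/c = 0.2895
Σ_{k=0}^{3} a^k/k! (terms k=0..3) = 1.00000 + 1.15819 + 0.67071 + 0.25894 = 3.08784
Tail: a^4/(4!(1−ρ)) = 1.79939/(24·0.7105) = 0.10553
P₀ = 1/(3.08784 + 0.10553) = 1/3.19337 = 0.313149

Final: 0.313149


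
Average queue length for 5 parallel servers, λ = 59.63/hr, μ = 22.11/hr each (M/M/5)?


a = λ/μ = 2.6970; ρ = a/5 = 0.5394
P₀ = 0.064981
Lq = P₀·a^c·ρ / (c!·(1−ρ)²) = 0.064981·142.68566·0.5394/(120·0.21216)
= 0.19644

Final: 0.19644


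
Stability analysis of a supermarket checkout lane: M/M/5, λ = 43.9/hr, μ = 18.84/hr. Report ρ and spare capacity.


Total capacity cμ = 5·18.84 = 94.20/hr
ρ = λ/(cμ) = 43.9/94.20 = 0.4660
Stable ⇔ ρ < 1: YES
Spare capacity = cμ − λ = 94.20 − 43.9 = 50.30/hr

Final: ρ = 0.4660; stable; margin = 50.30/hr


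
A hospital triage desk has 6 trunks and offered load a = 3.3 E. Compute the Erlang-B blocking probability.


B(c,a) = (a^c/c!) / Σ_{k=0}^{c} a^k/k!
a^6/6! = 1.793706
Σ terms (k=0..6): 1.00000 + 3.30000 + 5.44500 + 5.98950 + 4.94134 + 3.26128 + 1.79371 = 25.730826
B = 1.793706/25.730826 = 0.069710

Final: 0.069710


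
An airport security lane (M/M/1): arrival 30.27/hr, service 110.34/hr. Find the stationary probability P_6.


ρ = 30.27/110.34 = 0.2743
P_n = (1−ρ)·ρ^n = (1 − 0.2743)·0.2743^6 = 0.7257·0.0004263 = 0.0003093

Final: 0.0003093


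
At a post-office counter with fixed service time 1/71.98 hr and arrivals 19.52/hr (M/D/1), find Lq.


ρ = 19.52/71.98 = 0.2712
M/D/1: Lq = ρ²/(2(1−ρ)) = 0.07354/(2·0.7288) = 0.05045

Final: 0.05045


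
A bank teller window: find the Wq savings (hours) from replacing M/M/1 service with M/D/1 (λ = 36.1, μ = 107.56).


ρ = 36.1/107.56 = 0.3356
Wq(M/M/1) = ρ/(μ−λ) = 0.3356/71.46 = 0.004697 hr
Wq(M/D/1) = ρ/(2(μ−λ)) = 0.002348 hr
Savings = 0.004697 − 0.002348 = 0.002348 hr

Final: 0.002348 hr


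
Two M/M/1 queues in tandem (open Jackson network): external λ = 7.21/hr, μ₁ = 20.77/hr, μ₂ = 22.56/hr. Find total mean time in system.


Each node sees arrival rate λ = 7.21/hr (tandem ⇒ throughput preserved).
W₁ = 1/(μ₁−λ) = 1/(20.77−7.21) = 0.07375 hr
W₂ = 1/(μ₂−λ) = 1/(22.56−7.21) = 0.06515 hr
W_total = W₁ + W₂ = 0.07375 + 0.06515 = 0.13889 hr

Final: 0.13889 hr


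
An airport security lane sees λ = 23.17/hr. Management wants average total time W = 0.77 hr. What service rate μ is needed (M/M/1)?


W = 1/(μ−λ) ⇒ μ − λ = 1/W = 1/0.77 = 1.2987
μ = λ + 1/W = 23.17 + 1.2987 = 24.4687 per hr

Final: 24.4687 /hr


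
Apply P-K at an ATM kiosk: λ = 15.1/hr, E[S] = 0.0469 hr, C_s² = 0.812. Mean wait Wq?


ρ = λ·E[S] = 15.1·0.0469 = 0.7082
E[S²] = E[S]²(1+C_s²) = 0.0469²·(1+0.812) = 0.003986
Wq = λ·E[S²]/(2(1−ρ)) = 15.1·0.003986/(2·0.2918) = 0.10312 hr

Final: 0.10312 hr


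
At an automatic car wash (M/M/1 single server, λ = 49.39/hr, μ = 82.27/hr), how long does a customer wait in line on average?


ρ = 49.39/82.27 = 0.6003
Wq = ρ/(μ−λ) = 0.6003/(82.27 − 49.39) = 0.6003/32.88 = 0.01826 hr

Final: 0.01826 hr


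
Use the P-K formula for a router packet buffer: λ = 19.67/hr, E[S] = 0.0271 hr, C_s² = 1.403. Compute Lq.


ρ = λ·E[S] = 19.67·0.0271 = 0.5331
Lq = ρ²(1+C_s²)/(2(1−ρ)) = 0.2841·(1+1.403)/(2·0.4669)
= 0.2841·2.4030/0.9339 = 0.73115

Final: 0.73115


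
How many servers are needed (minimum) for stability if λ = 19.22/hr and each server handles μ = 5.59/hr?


Stability requires cμ > λ ⇔ c > λ/μ.
λ/μ = 19.22/5.59 = 3.4383
Minimum integer c = ⌊3.4383⌋ + 1 = 4
Check: 4·5.59 = 22.36 > 19.22, while 3·5.59 = 16.77 ≤ 19.22

Final: 4 servers


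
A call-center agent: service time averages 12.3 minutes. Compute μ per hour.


μ = 1/(service time) in consistent units.
1 hour = 60 min, so μ = 60/12.3 = 4.8780 per hour

Final: 4.8780 /hr


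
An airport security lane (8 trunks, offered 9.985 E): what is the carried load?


B(8,9.985) = 0.337616 (Erlang-B)
Carried load = a(1 − B) = 9.985·(1 − 0.337616) = 9.985·0.662384 = 6.6139 E

Final: 6.6139 Erlangs


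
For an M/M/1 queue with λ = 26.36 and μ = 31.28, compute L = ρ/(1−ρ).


ρ = λ/μ = 26.36/31.28 = 0.8427
L = ρ/(1−ρ) = 0.8427/(1 − 0.8427) = 0.8427/0.1573 = 5.3577

Final: 5.3577


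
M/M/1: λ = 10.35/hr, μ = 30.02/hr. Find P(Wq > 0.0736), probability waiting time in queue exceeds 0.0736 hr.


ρ = 10.35/30.02 = 0.3448
P(Wq > t) = ρ·e^{−(μ−λ)t} = 0.3448·e^{−1.4477}
= 0.3448·0.235108 = 0.081058

Final: 0.081058


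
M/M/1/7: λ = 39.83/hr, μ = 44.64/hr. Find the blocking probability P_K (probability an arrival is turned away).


ρ = λ/μ = 39.83/44.64 = 0.8922
P_K = (1−ρ)ρ^K/(1−ρ^(K+1)) = (0.1078·0.450197)/(1 − 0.401688)
= 0.048509/0.598312 = 0.081077

Final: 0.081077


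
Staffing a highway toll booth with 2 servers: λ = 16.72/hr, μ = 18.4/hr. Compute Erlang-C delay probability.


a = λ/μ = 0.9087; ρ = a/2 = 0.4543
P₀ = 0.375187 (from M/M/c formula)
C(c,a) = [a^c/(c!(1−ρ))]·P₀ = [0.82573/(2·0.5457)]·0.375187
= 0.75664·0.375187 = 0.283882

Final: 0.283882


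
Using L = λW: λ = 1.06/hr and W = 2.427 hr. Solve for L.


L = λW = 1.06·2.427 = 2.5726

Final: 2.5726


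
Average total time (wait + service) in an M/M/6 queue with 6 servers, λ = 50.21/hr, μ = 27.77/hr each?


a = 1.8081; ρ = 0.3013; P₀ = 0.163840
Lq = P₀·a^c·ρ/(c!(1−ρ)²) = 0.004908
Wq = Lq/λ = 0.004908/50.21 = 0.00009775 hr
W = Wq + 1/μ = 0.00009775 + 0.03601 = 0.03611 hr

Final: 0.03611 hr


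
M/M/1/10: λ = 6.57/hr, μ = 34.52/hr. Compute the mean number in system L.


ρ = 6.57/34.52 = 0.1903
L = ρ[1 − (K+1)ρ^K + Kρ^(K+1)] / [(1−ρ)(1−ρ^(K+1))]
Numerator: 0.1903·(1 − 11·0.00000006237 + 10·0.00000001187) = 0.190324
Denominator: (0.8097)·(1.000000) = 0.809676
L = 0.190324/0.809676 = 0.2351

Final: 0.2351


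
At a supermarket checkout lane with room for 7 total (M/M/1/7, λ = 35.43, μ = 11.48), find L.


ρ = 35.43/11.48 = 3.0862
L = ρ[1 − (K+1)ρ^K + Kρ^(K+1)] / [(1−ρ)(1−ρ^(K+1))]
Numerator: 3.0862·(1 − 8·2666.888446 + 7·8230.649621) = 111970.033220
Denominator: (-2.0862)·(-8229.649621) = 17168.998992
L = 111970.033220/17168.998992 = 6.5216

Final: 6.5216


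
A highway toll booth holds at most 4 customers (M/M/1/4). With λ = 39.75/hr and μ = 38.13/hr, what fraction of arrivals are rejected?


ρ = λ/μ = 39.75/38.13 = 1.0425
P_K = (1−ρ)ρ^K/(1−ρ^(K+1)) = (-0.04249·1.181085)/(1 − 1.231265)
= -0.050180/-0.231265 = 0.216980

Final: 0.216980


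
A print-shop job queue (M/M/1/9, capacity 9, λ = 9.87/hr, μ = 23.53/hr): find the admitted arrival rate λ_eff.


ρ = 0.4195; P_K = (1−ρ)ρ^9/(1−ρ^10) = 0.0002334
λ_eff = λ(1 − P_K) = 9.87·(1 − 0.0002334) = 9.87·0.999767 = 9.8677 /hr

Final: 9.8677 /hr


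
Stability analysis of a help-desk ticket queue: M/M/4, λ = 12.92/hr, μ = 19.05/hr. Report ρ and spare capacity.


Total capacity cμ = 4·19.05 = 76.20/hr
ρ = λ/(cμ) = 12.92/76.20 = 0.1696
Stable ⇔ ρ < 1: YES
Spare capacity = cμ − λ = 76.20 − 12.92 = 63.28/hr

Final: ρ = 0.1696; stable; margin = 63.28/hr
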